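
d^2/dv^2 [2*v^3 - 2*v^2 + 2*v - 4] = 12*v - 4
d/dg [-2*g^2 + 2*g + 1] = 2 - 4*g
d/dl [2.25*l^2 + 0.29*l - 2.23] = 4.5*l + 0.29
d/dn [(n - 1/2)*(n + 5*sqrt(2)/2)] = 2*n - 1/2 + 5*sqrt(2)/2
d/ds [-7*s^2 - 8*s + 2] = -14*s - 8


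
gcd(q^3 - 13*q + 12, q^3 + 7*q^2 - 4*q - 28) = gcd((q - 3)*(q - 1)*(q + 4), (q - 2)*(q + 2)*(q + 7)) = 1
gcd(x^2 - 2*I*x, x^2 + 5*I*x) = x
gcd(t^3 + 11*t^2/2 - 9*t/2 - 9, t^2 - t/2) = 1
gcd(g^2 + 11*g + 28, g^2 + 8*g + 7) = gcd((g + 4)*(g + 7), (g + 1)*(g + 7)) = g + 7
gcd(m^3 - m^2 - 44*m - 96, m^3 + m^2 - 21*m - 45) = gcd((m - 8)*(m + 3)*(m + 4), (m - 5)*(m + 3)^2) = m + 3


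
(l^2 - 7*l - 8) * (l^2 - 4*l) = l^4 - 11*l^3 + 20*l^2 + 32*l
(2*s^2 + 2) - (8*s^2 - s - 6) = -6*s^2 + s + 8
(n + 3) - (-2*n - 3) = 3*n + 6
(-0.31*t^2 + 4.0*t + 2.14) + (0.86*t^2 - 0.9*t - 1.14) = 0.55*t^2 + 3.1*t + 1.0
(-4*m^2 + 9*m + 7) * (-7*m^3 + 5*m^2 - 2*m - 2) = 28*m^5 - 83*m^4 + 4*m^3 + 25*m^2 - 32*m - 14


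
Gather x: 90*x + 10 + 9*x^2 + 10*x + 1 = 9*x^2 + 100*x + 11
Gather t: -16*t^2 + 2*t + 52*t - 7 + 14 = -16*t^2 + 54*t + 7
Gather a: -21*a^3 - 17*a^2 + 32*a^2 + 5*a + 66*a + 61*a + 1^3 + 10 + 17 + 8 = -21*a^3 + 15*a^2 + 132*a + 36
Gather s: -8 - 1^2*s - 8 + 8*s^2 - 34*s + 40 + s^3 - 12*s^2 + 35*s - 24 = s^3 - 4*s^2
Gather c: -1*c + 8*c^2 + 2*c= 8*c^2 + c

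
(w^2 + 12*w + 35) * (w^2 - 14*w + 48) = w^4 - 2*w^3 - 85*w^2 + 86*w + 1680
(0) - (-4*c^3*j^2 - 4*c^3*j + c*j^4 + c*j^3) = 4*c^3*j^2 + 4*c^3*j - c*j^4 - c*j^3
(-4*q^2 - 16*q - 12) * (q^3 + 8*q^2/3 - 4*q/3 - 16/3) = -4*q^5 - 80*q^4/3 - 148*q^3/3 + 32*q^2/3 + 304*q/3 + 64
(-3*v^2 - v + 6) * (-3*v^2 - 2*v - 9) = 9*v^4 + 9*v^3 + 11*v^2 - 3*v - 54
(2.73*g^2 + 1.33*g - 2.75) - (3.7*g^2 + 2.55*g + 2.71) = -0.97*g^2 - 1.22*g - 5.46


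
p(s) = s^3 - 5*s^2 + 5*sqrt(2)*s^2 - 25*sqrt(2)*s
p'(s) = 3*s^2 - 10*s + 10*sqrt(2)*s - 25*sqrt(2)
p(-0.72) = 26.16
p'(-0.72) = -36.78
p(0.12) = -4.21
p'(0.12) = -34.82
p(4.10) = -41.22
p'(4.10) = 32.06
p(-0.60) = 21.74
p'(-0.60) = -36.76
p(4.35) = -32.29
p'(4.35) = 39.43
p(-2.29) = 79.82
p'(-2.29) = -29.11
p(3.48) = -55.81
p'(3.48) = 15.39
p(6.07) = 85.35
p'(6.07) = 100.32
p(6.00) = 78.43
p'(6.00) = 97.50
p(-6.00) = 70.69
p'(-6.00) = 47.79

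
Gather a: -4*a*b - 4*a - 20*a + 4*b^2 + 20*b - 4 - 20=a*(-4*b - 24) + 4*b^2 + 20*b - 24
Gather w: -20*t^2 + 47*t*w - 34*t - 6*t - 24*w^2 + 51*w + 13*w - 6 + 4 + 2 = -20*t^2 - 40*t - 24*w^2 + w*(47*t + 64)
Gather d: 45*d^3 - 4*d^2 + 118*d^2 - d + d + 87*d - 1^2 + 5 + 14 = 45*d^3 + 114*d^2 + 87*d + 18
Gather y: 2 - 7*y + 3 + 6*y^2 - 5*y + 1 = 6*y^2 - 12*y + 6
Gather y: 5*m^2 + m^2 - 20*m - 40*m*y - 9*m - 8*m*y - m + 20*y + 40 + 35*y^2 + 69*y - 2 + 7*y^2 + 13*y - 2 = 6*m^2 - 30*m + 42*y^2 + y*(102 - 48*m) + 36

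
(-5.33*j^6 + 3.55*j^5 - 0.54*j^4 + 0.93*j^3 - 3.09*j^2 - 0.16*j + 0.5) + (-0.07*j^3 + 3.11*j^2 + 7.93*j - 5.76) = -5.33*j^6 + 3.55*j^5 - 0.54*j^4 + 0.86*j^3 + 0.02*j^2 + 7.77*j - 5.26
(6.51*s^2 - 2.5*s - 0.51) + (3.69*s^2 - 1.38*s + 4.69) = 10.2*s^2 - 3.88*s + 4.18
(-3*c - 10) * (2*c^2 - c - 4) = -6*c^3 - 17*c^2 + 22*c + 40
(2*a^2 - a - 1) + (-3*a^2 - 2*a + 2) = -a^2 - 3*a + 1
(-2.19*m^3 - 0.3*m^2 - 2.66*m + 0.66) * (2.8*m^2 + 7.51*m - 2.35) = -6.132*m^5 - 17.2869*m^4 - 4.5545*m^3 - 17.4236*m^2 + 11.2076*m - 1.551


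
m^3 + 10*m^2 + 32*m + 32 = (m + 2)*(m + 4)^2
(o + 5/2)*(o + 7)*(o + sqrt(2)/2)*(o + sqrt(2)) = o^4 + 3*sqrt(2)*o^3/2 + 19*o^3/2 + 37*o^2/2 + 57*sqrt(2)*o^2/4 + 19*o/2 + 105*sqrt(2)*o/4 + 35/2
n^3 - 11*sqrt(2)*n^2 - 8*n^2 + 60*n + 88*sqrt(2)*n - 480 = (n - 8)*(n - 6*sqrt(2))*(n - 5*sqrt(2))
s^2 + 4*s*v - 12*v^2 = (s - 2*v)*(s + 6*v)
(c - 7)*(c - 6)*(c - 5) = c^3 - 18*c^2 + 107*c - 210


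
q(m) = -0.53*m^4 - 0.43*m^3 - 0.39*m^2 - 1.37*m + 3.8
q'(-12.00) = 3485.59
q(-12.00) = -10282.96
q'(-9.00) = 1446.64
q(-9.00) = -3179.32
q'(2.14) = -29.72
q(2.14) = -16.25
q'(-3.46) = 73.70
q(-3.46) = -54.28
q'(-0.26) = -1.22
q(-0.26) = 4.13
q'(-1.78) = 7.89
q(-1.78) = 2.11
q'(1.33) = -9.68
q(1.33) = -1.38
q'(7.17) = -854.72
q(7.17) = -1585.29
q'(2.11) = -28.67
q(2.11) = -15.37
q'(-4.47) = 165.69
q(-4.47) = -171.06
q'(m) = -2.12*m^3 - 1.29*m^2 - 0.78*m - 1.37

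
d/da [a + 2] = 1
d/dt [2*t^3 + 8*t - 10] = 6*t^2 + 8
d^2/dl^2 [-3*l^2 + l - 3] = -6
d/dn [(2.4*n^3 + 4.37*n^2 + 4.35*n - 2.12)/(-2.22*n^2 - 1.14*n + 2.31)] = (-5.328*n^4 - 5.472*n^3 + 21.3072*n^2 + 10.7766*n + 7.6317)/(4.9284*n^4 + 5.0616*n^3 - 8.9568*n^2 - 5.2668*n + 5.3361)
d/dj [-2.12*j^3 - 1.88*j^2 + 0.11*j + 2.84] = -6.36*j^2 - 3.76*j + 0.11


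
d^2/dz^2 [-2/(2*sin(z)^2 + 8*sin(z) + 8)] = 2*(2*sin(z)^2 - 2*sin(z) - 3)/(sin(z) + 2)^4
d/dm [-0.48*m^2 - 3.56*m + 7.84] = -0.96*m - 3.56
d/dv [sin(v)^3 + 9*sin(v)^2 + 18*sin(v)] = 3*(sin(v)^2 + 6*sin(v) + 6)*cos(v)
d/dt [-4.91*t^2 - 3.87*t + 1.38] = -9.82*t - 3.87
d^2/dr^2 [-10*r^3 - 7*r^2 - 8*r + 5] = -60*r - 14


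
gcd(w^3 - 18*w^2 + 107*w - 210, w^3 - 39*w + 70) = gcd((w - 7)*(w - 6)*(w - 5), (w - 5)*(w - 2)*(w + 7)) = w - 5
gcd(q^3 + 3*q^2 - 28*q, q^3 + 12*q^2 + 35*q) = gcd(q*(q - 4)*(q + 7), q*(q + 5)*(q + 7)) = q^2 + 7*q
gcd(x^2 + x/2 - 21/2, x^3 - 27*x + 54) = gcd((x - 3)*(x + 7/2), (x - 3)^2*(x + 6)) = x - 3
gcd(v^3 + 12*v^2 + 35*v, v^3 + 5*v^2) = v^2 + 5*v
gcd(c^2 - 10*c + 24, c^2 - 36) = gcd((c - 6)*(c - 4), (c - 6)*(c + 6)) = c - 6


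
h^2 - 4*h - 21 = (h - 7)*(h + 3)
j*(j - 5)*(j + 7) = j^3 + 2*j^2 - 35*j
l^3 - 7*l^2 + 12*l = l*(l - 4)*(l - 3)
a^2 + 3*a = a*(a + 3)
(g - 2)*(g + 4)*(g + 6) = g^3 + 8*g^2 + 4*g - 48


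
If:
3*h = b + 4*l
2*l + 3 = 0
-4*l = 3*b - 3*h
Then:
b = 0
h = -2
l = -3/2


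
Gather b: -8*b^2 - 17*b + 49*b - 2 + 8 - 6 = -8*b^2 + 32*b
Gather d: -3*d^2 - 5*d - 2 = -3*d^2 - 5*d - 2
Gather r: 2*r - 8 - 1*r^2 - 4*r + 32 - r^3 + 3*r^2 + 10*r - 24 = -r^3 + 2*r^2 + 8*r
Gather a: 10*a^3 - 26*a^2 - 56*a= 10*a^3 - 26*a^2 - 56*a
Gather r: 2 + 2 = 4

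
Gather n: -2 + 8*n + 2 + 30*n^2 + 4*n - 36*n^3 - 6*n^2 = -36*n^3 + 24*n^2 + 12*n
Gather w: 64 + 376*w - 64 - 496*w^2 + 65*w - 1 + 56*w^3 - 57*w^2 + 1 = 56*w^3 - 553*w^2 + 441*w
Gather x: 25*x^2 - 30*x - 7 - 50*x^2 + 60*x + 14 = -25*x^2 + 30*x + 7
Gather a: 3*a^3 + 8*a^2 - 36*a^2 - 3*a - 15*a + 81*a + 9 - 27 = 3*a^3 - 28*a^2 + 63*a - 18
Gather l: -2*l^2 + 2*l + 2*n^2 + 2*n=-2*l^2 + 2*l + 2*n^2 + 2*n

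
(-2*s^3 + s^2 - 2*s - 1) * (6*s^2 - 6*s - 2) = -12*s^5 + 18*s^4 - 14*s^3 + 4*s^2 + 10*s + 2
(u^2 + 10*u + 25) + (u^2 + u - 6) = 2*u^2 + 11*u + 19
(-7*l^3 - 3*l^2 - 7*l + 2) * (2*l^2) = -14*l^5 - 6*l^4 - 14*l^3 + 4*l^2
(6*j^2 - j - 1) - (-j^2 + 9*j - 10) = 7*j^2 - 10*j + 9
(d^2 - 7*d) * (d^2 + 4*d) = d^4 - 3*d^3 - 28*d^2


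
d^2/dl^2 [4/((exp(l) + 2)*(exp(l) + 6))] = 16*(exp(3*l) + 6*exp(2*l) + 4*exp(l) - 24)*exp(l)/(exp(6*l) + 24*exp(5*l) + 228*exp(4*l) + 1088*exp(3*l) + 2736*exp(2*l) + 3456*exp(l) + 1728)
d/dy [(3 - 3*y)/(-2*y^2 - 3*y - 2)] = 3*(-2*y^2 + 4*y + 5)/(4*y^4 + 12*y^3 + 17*y^2 + 12*y + 4)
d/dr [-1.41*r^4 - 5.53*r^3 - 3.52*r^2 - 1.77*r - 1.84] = -5.64*r^3 - 16.59*r^2 - 7.04*r - 1.77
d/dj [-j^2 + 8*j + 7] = 8 - 2*j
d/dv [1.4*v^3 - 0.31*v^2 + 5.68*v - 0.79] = 4.2*v^2 - 0.62*v + 5.68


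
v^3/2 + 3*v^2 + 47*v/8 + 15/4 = (v/2 + 1)*(v + 3/2)*(v + 5/2)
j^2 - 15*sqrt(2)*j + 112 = (j - 8*sqrt(2))*(j - 7*sqrt(2))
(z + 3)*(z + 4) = z^2 + 7*z + 12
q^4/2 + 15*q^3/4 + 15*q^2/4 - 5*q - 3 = (q/2 + 1)*(q - 1)*(q + 1/2)*(q + 6)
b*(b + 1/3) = b^2 + b/3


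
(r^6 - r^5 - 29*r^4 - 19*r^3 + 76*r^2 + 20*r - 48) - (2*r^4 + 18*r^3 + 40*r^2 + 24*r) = r^6 - r^5 - 31*r^4 - 37*r^3 + 36*r^2 - 4*r - 48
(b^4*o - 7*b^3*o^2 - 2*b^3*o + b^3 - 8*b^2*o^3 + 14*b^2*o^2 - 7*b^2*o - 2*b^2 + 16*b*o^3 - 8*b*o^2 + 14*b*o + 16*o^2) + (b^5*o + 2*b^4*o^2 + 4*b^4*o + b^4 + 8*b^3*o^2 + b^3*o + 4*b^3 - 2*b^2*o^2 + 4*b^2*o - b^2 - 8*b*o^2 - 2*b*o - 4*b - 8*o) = b^5*o + 2*b^4*o^2 + 5*b^4*o + b^4 + b^3*o^2 - b^3*o + 5*b^3 - 8*b^2*o^3 + 12*b^2*o^2 - 3*b^2*o - 3*b^2 + 16*b*o^3 - 16*b*o^2 + 12*b*o - 4*b + 16*o^2 - 8*o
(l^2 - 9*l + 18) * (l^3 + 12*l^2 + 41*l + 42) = l^5 + 3*l^4 - 49*l^3 - 111*l^2 + 360*l + 756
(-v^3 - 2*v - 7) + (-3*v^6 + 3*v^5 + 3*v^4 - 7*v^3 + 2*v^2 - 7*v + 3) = -3*v^6 + 3*v^5 + 3*v^4 - 8*v^3 + 2*v^2 - 9*v - 4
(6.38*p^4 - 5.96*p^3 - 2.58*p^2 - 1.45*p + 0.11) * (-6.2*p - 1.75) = -39.556*p^5 + 25.787*p^4 + 26.426*p^3 + 13.505*p^2 + 1.8555*p - 0.1925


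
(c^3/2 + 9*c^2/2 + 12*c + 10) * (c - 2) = c^4/2 + 7*c^3/2 + 3*c^2 - 14*c - 20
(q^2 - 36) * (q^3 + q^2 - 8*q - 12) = q^5 + q^4 - 44*q^3 - 48*q^2 + 288*q + 432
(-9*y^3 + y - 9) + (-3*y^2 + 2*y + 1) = -9*y^3 - 3*y^2 + 3*y - 8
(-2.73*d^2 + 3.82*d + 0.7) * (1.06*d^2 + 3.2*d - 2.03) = -2.8938*d^4 - 4.6868*d^3 + 18.5079*d^2 - 5.5146*d - 1.421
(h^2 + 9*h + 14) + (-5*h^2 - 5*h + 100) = -4*h^2 + 4*h + 114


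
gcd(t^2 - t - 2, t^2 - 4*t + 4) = t - 2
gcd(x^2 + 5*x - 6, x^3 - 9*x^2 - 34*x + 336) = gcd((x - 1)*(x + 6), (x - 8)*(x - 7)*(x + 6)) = x + 6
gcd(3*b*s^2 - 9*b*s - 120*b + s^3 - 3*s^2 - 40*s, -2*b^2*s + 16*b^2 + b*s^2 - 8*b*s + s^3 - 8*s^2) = s - 8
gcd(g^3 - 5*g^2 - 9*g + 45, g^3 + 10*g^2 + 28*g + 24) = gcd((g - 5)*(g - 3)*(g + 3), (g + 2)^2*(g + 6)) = 1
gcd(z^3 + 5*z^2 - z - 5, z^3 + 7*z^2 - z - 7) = z^2 - 1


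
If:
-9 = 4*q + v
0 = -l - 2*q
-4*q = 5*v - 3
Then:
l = 6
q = -3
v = 3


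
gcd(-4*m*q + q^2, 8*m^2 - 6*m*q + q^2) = -4*m + q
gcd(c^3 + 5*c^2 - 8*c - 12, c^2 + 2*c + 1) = c + 1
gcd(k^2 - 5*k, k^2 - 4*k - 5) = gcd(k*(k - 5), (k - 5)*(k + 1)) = k - 5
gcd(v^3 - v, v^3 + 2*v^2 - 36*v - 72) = 1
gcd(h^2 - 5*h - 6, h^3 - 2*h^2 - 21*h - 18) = h^2 - 5*h - 6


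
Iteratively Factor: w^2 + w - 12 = (w + 4)*(w - 3)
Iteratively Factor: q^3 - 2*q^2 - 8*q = (q)*(q^2 - 2*q - 8) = q*(q - 4)*(q + 2)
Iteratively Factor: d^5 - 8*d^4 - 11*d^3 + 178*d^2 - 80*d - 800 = (d - 5)*(d^4 - 3*d^3 - 26*d^2 + 48*d + 160) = (d - 5)*(d + 4)*(d^3 - 7*d^2 + 2*d + 40) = (d - 5)*(d - 4)*(d + 4)*(d^2 - 3*d - 10) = (d - 5)*(d - 4)*(d + 2)*(d + 4)*(d - 5)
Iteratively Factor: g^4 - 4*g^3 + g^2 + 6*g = (g - 3)*(g^3 - g^2 - 2*g) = g*(g - 3)*(g^2 - g - 2) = g*(g - 3)*(g - 2)*(g + 1)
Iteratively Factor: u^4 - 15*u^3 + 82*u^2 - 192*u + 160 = (u - 4)*(u^3 - 11*u^2 + 38*u - 40) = (u - 4)*(u - 2)*(u^2 - 9*u + 20) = (u - 4)^2*(u - 2)*(u - 5)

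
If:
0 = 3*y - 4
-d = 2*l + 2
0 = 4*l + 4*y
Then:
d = 2/3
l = -4/3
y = 4/3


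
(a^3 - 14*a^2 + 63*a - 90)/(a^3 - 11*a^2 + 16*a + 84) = (a^2 - 8*a + 15)/(a^2 - 5*a - 14)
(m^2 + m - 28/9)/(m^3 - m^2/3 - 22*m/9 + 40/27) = 3*(3*m + 7)/(9*m^2 + 9*m - 10)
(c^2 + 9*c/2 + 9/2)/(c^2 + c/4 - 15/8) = 4*(c + 3)/(4*c - 5)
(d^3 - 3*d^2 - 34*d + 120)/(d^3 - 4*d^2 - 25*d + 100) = (d + 6)/(d + 5)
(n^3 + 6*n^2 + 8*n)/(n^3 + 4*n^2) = (n + 2)/n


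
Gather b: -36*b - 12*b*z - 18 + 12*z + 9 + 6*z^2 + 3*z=b*(-12*z - 36) + 6*z^2 + 15*z - 9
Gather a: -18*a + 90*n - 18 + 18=-18*a + 90*n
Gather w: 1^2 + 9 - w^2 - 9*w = -w^2 - 9*w + 10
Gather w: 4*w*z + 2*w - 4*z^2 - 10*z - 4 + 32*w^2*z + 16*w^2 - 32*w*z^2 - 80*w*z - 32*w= w^2*(32*z + 16) + w*(-32*z^2 - 76*z - 30) - 4*z^2 - 10*z - 4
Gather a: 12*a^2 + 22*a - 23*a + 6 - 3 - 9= 12*a^2 - a - 6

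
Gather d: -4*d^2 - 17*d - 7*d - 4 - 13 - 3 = -4*d^2 - 24*d - 20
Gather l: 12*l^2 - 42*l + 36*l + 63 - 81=12*l^2 - 6*l - 18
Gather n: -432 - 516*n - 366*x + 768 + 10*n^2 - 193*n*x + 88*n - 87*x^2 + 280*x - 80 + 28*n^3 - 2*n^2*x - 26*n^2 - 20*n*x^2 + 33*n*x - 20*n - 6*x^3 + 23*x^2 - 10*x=28*n^3 + n^2*(-2*x - 16) + n*(-20*x^2 - 160*x - 448) - 6*x^3 - 64*x^2 - 96*x + 256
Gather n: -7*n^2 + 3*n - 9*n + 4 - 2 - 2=-7*n^2 - 6*n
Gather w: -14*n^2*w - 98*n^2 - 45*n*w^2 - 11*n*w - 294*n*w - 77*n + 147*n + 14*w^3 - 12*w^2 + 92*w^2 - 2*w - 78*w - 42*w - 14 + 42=-98*n^2 + 70*n + 14*w^3 + w^2*(80 - 45*n) + w*(-14*n^2 - 305*n - 122) + 28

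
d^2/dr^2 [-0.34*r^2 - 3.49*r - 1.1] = -0.680000000000000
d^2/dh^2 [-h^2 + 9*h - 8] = -2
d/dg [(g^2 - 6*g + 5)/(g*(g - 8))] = 2*(-g^2 - 5*g + 20)/(g^2*(g^2 - 16*g + 64))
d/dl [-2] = 0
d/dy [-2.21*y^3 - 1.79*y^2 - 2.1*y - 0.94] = -6.63*y^2 - 3.58*y - 2.1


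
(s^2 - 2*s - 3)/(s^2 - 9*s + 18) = (s + 1)/(s - 6)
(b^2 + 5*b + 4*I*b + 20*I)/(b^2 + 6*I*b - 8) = (b + 5)/(b + 2*I)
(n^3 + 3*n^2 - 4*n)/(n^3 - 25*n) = (n^2 + 3*n - 4)/(n^2 - 25)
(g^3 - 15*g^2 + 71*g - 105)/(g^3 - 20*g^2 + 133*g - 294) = (g^2 - 8*g + 15)/(g^2 - 13*g + 42)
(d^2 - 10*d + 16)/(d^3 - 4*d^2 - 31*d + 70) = (d - 8)/(d^2 - 2*d - 35)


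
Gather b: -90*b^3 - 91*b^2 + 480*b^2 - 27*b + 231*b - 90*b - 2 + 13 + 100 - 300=-90*b^3 + 389*b^2 + 114*b - 189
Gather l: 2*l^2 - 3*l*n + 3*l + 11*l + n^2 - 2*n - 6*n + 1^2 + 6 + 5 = 2*l^2 + l*(14 - 3*n) + n^2 - 8*n + 12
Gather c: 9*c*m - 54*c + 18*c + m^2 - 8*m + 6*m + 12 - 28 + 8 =c*(9*m - 36) + m^2 - 2*m - 8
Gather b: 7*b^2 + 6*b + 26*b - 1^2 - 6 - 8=7*b^2 + 32*b - 15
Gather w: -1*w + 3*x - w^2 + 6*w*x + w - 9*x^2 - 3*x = -w^2 + 6*w*x - 9*x^2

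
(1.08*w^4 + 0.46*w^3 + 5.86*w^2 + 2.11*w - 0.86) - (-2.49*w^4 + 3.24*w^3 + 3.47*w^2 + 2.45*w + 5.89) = 3.57*w^4 - 2.78*w^3 + 2.39*w^2 - 0.34*w - 6.75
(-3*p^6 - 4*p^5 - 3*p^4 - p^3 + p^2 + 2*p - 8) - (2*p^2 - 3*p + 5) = -3*p^6 - 4*p^5 - 3*p^4 - p^3 - p^2 + 5*p - 13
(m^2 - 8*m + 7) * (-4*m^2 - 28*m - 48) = -4*m^4 + 4*m^3 + 148*m^2 + 188*m - 336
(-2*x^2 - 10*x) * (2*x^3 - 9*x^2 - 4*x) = -4*x^5 - 2*x^4 + 98*x^3 + 40*x^2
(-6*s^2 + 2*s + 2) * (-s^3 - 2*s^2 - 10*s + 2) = 6*s^5 + 10*s^4 + 54*s^3 - 36*s^2 - 16*s + 4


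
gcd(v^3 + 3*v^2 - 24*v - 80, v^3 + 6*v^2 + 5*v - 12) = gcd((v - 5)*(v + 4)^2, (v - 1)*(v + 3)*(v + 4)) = v + 4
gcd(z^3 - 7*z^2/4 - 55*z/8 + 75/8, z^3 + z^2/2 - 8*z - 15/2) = z^2 - z/2 - 15/2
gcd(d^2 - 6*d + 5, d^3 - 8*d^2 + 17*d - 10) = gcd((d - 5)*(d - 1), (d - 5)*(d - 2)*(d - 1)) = d^2 - 6*d + 5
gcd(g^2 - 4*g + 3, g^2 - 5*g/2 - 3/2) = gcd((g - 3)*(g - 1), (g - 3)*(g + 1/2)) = g - 3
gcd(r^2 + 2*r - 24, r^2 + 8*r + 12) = r + 6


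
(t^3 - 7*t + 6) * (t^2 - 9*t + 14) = t^5 - 9*t^4 + 7*t^3 + 69*t^2 - 152*t + 84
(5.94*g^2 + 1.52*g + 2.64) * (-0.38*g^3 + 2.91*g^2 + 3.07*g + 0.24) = -2.2572*g^5 + 16.7078*g^4 + 21.6558*g^3 + 13.7744*g^2 + 8.4696*g + 0.6336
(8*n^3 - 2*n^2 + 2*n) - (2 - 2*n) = 8*n^3 - 2*n^2 + 4*n - 2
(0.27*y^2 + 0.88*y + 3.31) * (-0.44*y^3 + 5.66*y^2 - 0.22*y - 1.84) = -0.1188*y^5 + 1.141*y^4 + 3.465*y^3 + 18.0442*y^2 - 2.3474*y - 6.0904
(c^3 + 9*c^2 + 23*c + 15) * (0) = 0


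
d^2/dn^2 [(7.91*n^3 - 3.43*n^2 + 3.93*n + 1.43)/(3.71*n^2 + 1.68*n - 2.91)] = (-1.13686837721616e-13*n^5 + 1.13686837721616e-13*n^4 + 366.387504*n^3 - 336.110208*n^2 + 709.945488*n + 19.283712)/(51.064811*n^6 + 69.371064*n^5 - 88.747281*n^4 - 104.083056*n^3 + 69.610401*n^2 + 42.679224*n - 24.642171)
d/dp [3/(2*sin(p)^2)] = -3*cos(p)/sin(p)^3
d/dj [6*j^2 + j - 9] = 12*j + 1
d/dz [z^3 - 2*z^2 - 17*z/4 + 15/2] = 3*z^2 - 4*z - 17/4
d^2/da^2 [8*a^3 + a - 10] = 48*a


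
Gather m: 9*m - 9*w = 9*m - 9*w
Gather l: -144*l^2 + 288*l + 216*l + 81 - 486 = -144*l^2 + 504*l - 405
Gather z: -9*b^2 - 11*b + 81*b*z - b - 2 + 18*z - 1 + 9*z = -9*b^2 - 12*b + z*(81*b + 27) - 3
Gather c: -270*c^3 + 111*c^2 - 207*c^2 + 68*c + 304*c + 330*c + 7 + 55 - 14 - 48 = -270*c^3 - 96*c^2 + 702*c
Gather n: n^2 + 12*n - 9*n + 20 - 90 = n^2 + 3*n - 70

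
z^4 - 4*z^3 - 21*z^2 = z^2*(z - 7)*(z + 3)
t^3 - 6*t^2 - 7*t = t*(t - 7)*(t + 1)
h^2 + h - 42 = (h - 6)*(h + 7)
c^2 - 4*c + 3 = (c - 3)*(c - 1)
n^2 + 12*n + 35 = (n + 5)*(n + 7)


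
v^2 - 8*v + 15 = (v - 5)*(v - 3)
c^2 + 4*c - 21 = (c - 3)*(c + 7)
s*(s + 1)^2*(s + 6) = s^4 + 8*s^3 + 13*s^2 + 6*s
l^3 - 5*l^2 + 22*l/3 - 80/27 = (l - 8/3)*(l - 5/3)*(l - 2/3)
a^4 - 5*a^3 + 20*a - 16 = (a - 4)*(a - 2)*(a - 1)*(a + 2)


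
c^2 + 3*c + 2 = (c + 1)*(c + 2)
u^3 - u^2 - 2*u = u*(u - 2)*(u + 1)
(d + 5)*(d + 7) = d^2 + 12*d + 35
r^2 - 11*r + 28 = (r - 7)*(r - 4)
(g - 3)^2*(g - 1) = g^3 - 7*g^2 + 15*g - 9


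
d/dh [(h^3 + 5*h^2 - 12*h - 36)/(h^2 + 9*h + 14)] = (h^2 + 14*h + 39)/(h^2 + 14*h + 49)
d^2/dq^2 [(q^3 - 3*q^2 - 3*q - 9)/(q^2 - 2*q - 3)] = 4*(-q^3 - 18*q^2 + 27*q - 36)/(q^6 - 6*q^5 + 3*q^4 + 28*q^3 - 9*q^2 - 54*q - 27)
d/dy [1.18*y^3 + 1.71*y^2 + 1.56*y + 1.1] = 3.54*y^2 + 3.42*y + 1.56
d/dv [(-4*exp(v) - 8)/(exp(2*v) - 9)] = 4*(2*(exp(v) + 2)*exp(v) - exp(2*v) + 9)*exp(v)/(exp(2*v) - 9)^2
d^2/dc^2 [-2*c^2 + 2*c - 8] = -4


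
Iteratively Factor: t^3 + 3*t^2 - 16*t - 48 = (t + 3)*(t^2 - 16) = (t - 4)*(t + 3)*(t + 4)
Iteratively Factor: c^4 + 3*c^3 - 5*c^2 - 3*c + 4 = (c + 1)*(c^3 + 2*c^2 - 7*c + 4) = (c - 1)*(c + 1)*(c^2 + 3*c - 4) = (c - 1)^2*(c + 1)*(c + 4)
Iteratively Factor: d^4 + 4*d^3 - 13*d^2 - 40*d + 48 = (d + 4)*(d^3 - 13*d + 12) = (d - 3)*(d + 4)*(d^2 + 3*d - 4) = (d - 3)*(d + 4)^2*(d - 1)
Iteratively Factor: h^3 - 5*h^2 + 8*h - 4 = (h - 2)*(h^2 - 3*h + 2) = (h - 2)^2*(h - 1)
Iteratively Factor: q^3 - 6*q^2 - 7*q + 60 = (q + 3)*(q^2 - 9*q + 20) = (q - 4)*(q + 3)*(q - 5)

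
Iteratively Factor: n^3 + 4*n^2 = (n)*(n^2 + 4*n) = n^2*(n + 4)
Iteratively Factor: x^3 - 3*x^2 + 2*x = (x)*(x^2 - 3*x + 2) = x*(x - 1)*(x - 2)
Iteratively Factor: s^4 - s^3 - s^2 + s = (s - 1)*(s^3 - s) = (s - 1)^2*(s^2 + s) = (s - 1)^2*(s + 1)*(s)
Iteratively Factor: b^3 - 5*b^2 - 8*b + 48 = (b - 4)*(b^2 - b - 12) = (b - 4)^2*(b + 3)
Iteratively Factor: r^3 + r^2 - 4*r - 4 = (r - 2)*(r^2 + 3*r + 2) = (r - 2)*(r + 2)*(r + 1)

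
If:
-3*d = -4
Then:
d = 4/3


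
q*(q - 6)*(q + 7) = q^3 + q^2 - 42*q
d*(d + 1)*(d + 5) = d^3 + 6*d^2 + 5*d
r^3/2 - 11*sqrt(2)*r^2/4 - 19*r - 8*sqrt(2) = (r/2 + sqrt(2))*(r - 8*sqrt(2))*(r + sqrt(2)/2)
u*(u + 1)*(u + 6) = u^3 + 7*u^2 + 6*u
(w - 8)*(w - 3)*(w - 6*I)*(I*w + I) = I*w^4 + 6*w^3 - 10*I*w^3 - 60*w^2 + 13*I*w^2 + 78*w + 24*I*w + 144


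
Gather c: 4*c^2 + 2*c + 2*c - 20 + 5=4*c^2 + 4*c - 15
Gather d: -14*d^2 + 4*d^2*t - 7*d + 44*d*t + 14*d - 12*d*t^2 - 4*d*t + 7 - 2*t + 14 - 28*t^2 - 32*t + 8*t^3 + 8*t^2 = d^2*(4*t - 14) + d*(-12*t^2 + 40*t + 7) + 8*t^3 - 20*t^2 - 34*t + 21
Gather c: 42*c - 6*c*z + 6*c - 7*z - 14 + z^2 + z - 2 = c*(48 - 6*z) + z^2 - 6*z - 16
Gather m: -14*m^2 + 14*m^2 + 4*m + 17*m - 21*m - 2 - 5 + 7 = 0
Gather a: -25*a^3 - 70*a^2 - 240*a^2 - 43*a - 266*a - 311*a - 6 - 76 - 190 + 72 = -25*a^3 - 310*a^2 - 620*a - 200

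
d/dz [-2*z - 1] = -2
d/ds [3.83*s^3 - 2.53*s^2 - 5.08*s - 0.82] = 11.49*s^2 - 5.06*s - 5.08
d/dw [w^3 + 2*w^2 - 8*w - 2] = 3*w^2 + 4*w - 8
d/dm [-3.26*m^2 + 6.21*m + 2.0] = 6.21 - 6.52*m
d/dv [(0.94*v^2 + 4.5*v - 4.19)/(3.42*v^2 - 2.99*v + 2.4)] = (-18.2006*v^2 + 33.1716*v - 1.7281)/(11.6964*v^4 - 20.4516*v^3 + 25.3561*v^2 - 14.352*v + 5.76)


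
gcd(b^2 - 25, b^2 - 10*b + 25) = b - 5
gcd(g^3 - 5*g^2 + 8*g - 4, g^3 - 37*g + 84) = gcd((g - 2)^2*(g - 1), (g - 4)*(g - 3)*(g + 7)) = 1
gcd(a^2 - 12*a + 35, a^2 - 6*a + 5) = a - 5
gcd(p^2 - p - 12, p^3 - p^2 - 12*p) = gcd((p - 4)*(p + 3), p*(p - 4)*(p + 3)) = p^2 - p - 12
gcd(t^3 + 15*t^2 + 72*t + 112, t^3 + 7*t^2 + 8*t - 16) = t^2 + 8*t + 16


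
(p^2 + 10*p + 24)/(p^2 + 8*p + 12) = (p + 4)/(p + 2)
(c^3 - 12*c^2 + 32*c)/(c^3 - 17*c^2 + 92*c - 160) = c/(c - 5)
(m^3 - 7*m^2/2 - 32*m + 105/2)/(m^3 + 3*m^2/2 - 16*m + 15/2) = (2*m^2 - 17*m + 21)/(2*m^2 - 7*m + 3)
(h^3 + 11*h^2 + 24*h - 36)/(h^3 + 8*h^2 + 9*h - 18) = (h + 6)/(h + 3)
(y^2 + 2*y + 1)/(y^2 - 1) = (y + 1)/(y - 1)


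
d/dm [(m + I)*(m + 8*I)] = 2*m + 9*I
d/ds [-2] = 0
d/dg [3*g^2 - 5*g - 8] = 6*g - 5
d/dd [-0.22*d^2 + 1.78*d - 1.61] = 1.78 - 0.44*d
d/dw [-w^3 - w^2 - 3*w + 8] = -3*w^2 - 2*w - 3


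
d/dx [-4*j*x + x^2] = -4*j + 2*x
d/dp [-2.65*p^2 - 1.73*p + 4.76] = -5.3*p - 1.73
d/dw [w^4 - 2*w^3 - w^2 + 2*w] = 4*w^3 - 6*w^2 - 2*w + 2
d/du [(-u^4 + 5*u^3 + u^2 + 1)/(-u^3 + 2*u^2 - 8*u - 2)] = (u^6 - 4*u^5 + 35*u^4 - 72*u^3 - 35*u^2 - 8*u + 8)/(u^6 - 4*u^5 + 20*u^4 - 28*u^3 + 56*u^2 + 32*u + 4)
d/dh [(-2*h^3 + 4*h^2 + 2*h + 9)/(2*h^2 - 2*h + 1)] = 2*(-2*h^4 + 4*h^3 - 9*h^2 - 14*h + 10)/(4*h^4 - 8*h^3 + 8*h^2 - 4*h + 1)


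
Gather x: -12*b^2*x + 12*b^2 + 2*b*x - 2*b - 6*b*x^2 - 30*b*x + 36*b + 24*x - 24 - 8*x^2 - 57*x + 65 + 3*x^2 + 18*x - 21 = 12*b^2 + 34*b + x^2*(-6*b - 5) + x*(-12*b^2 - 28*b - 15) + 20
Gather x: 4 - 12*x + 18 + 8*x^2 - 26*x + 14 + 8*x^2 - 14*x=16*x^2 - 52*x + 36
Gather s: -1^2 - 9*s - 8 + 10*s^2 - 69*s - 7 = 10*s^2 - 78*s - 16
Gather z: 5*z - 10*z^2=-10*z^2 + 5*z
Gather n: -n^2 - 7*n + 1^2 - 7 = -n^2 - 7*n - 6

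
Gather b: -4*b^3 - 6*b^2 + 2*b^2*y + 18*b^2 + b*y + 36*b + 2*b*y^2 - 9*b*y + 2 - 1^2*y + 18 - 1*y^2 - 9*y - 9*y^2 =-4*b^3 + b^2*(2*y + 12) + b*(2*y^2 - 8*y + 36) - 10*y^2 - 10*y + 20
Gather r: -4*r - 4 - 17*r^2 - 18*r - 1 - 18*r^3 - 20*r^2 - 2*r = -18*r^3 - 37*r^2 - 24*r - 5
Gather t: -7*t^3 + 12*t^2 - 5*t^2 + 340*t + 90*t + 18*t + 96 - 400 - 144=-7*t^3 + 7*t^2 + 448*t - 448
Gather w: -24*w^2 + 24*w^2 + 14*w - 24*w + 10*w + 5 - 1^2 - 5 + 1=0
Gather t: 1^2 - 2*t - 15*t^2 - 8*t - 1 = -15*t^2 - 10*t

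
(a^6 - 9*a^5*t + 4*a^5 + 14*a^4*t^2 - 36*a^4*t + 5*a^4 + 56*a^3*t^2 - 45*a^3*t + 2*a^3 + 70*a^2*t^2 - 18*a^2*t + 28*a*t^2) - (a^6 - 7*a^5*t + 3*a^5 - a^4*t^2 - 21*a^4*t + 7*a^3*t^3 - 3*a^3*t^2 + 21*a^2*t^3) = -2*a^5*t + a^5 + 15*a^4*t^2 - 15*a^4*t + 5*a^4 - 7*a^3*t^3 + 59*a^3*t^2 - 45*a^3*t + 2*a^3 - 21*a^2*t^3 + 70*a^2*t^2 - 18*a^2*t + 28*a*t^2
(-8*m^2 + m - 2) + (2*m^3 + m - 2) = 2*m^3 - 8*m^2 + 2*m - 4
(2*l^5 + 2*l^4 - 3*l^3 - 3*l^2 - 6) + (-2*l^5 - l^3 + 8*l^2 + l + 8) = 2*l^4 - 4*l^3 + 5*l^2 + l + 2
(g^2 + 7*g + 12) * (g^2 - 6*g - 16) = g^4 + g^3 - 46*g^2 - 184*g - 192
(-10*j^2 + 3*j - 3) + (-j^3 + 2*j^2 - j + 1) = -j^3 - 8*j^2 + 2*j - 2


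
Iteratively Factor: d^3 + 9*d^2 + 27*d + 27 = (d + 3)*(d^2 + 6*d + 9) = (d + 3)^2*(d + 3)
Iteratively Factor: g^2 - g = (g - 1)*(g)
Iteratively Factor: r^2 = (r)*(r)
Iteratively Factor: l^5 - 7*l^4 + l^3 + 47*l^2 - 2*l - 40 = (l - 1)*(l^4 - 6*l^3 - 5*l^2 + 42*l + 40) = (l - 5)*(l - 1)*(l^3 - l^2 - 10*l - 8) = (l - 5)*(l - 4)*(l - 1)*(l^2 + 3*l + 2) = (l - 5)*(l - 4)*(l - 1)*(l + 1)*(l + 2)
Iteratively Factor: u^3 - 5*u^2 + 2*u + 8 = (u - 4)*(u^2 - u - 2) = (u - 4)*(u - 2)*(u + 1)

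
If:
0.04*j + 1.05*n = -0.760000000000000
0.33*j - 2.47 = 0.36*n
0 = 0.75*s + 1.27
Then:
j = 6.43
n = -0.97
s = -1.69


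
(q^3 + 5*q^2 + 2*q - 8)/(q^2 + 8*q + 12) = (q^2 + 3*q - 4)/(q + 6)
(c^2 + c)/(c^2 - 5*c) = (c + 1)/(c - 5)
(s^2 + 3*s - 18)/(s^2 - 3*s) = (s + 6)/s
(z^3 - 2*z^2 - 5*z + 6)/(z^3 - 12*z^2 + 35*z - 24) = (z + 2)/(z - 8)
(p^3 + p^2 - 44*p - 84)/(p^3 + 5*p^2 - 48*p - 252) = (p + 2)/(p + 6)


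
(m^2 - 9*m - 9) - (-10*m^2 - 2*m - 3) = 11*m^2 - 7*m - 6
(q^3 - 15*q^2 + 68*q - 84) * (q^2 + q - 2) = q^5 - 14*q^4 + 51*q^3 + 14*q^2 - 220*q + 168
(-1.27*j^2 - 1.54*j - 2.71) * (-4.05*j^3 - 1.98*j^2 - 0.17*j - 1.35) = 5.1435*j^5 + 8.7516*j^4 + 14.2406*j^3 + 7.3421*j^2 + 2.5397*j + 3.6585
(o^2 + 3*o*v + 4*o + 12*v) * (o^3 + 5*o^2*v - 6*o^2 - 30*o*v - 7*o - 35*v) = o^5 + 8*o^4*v - 2*o^4 + 15*o^3*v^2 - 16*o^3*v - 31*o^3 - 30*o^2*v^2 - 248*o^2*v - 28*o^2 - 465*o*v^2 - 224*o*v - 420*v^2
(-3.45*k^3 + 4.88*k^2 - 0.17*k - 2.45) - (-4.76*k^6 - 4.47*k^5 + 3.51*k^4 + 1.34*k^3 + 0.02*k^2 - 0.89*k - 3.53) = 4.76*k^6 + 4.47*k^5 - 3.51*k^4 - 4.79*k^3 + 4.86*k^2 + 0.72*k + 1.08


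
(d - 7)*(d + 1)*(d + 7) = d^3 + d^2 - 49*d - 49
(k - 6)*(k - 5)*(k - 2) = k^3 - 13*k^2 + 52*k - 60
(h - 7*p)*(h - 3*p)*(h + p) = h^3 - 9*h^2*p + 11*h*p^2 + 21*p^3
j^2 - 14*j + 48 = (j - 8)*(j - 6)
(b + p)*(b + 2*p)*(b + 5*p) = b^3 + 8*b^2*p + 17*b*p^2 + 10*p^3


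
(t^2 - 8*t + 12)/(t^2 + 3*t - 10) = (t - 6)/(t + 5)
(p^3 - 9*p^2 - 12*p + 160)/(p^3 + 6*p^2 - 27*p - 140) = (p - 8)/(p + 7)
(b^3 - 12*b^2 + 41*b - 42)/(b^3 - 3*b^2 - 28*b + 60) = (b^2 - 10*b + 21)/(b^2 - b - 30)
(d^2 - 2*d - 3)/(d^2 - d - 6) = (d + 1)/(d + 2)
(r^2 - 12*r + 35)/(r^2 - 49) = (r - 5)/(r + 7)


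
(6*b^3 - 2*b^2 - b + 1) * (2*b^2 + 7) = 12*b^5 - 4*b^4 + 40*b^3 - 12*b^2 - 7*b + 7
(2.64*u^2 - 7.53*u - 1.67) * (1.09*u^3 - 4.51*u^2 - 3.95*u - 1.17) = 2.8776*u^5 - 20.1141*u^4 + 21.712*u^3 + 34.1864*u^2 + 15.4066*u + 1.9539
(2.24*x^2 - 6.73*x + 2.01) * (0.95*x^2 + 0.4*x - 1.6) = 2.128*x^4 - 5.4975*x^3 - 4.3665*x^2 + 11.572*x - 3.216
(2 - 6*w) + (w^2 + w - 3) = w^2 - 5*w - 1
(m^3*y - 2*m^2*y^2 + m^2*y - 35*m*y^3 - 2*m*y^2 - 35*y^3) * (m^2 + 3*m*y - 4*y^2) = m^5*y + m^4*y^2 + m^4*y - 45*m^3*y^3 + m^3*y^2 - 97*m^2*y^4 - 45*m^2*y^3 + 140*m*y^5 - 97*m*y^4 + 140*y^5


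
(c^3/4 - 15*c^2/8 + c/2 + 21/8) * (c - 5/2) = c^4/4 - 5*c^3/2 + 83*c^2/16 + 11*c/8 - 105/16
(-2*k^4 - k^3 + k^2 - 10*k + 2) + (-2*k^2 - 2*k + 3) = -2*k^4 - k^3 - k^2 - 12*k + 5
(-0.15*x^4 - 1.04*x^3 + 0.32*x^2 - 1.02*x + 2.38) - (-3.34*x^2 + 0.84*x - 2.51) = -0.15*x^4 - 1.04*x^3 + 3.66*x^2 - 1.86*x + 4.89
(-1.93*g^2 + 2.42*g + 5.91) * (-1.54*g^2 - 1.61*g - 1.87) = 2.9722*g^4 - 0.6195*g^3 - 9.3885*g^2 - 14.0405*g - 11.0517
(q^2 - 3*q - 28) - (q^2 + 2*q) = -5*q - 28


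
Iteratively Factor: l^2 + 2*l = (l)*(l + 2)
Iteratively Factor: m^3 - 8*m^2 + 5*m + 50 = (m - 5)*(m^2 - 3*m - 10) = (m - 5)^2*(m + 2)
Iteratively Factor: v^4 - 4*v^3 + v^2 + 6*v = (v + 1)*(v^3 - 5*v^2 + 6*v) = (v - 2)*(v + 1)*(v^2 - 3*v) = (v - 3)*(v - 2)*(v + 1)*(v)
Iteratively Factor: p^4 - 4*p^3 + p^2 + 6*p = (p)*(p^3 - 4*p^2 + p + 6) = p*(p - 2)*(p^2 - 2*p - 3) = p*(p - 2)*(p + 1)*(p - 3)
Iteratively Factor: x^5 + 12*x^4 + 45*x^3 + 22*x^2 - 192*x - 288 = (x + 3)*(x^4 + 9*x^3 + 18*x^2 - 32*x - 96) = (x + 3)*(x + 4)*(x^3 + 5*x^2 - 2*x - 24) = (x - 2)*(x + 3)*(x + 4)*(x^2 + 7*x + 12) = (x - 2)*(x + 3)*(x + 4)^2*(x + 3)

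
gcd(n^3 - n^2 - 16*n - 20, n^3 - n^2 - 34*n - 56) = n + 2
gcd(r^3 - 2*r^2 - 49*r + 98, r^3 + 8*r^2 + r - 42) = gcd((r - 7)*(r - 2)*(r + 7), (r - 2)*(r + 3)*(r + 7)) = r^2 + 5*r - 14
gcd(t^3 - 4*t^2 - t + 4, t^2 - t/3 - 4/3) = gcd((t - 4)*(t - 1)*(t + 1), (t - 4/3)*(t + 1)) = t + 1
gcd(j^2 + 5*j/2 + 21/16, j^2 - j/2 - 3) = 1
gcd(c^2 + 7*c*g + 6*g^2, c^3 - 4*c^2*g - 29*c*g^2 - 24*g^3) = c + g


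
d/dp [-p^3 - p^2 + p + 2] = -3*p^2 - 2*p + 1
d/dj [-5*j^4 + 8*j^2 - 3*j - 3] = -20*j^3 + 16*j - 3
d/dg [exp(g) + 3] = exp(g)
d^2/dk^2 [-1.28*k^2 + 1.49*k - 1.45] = -2.56000000000000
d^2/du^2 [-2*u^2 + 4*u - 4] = -4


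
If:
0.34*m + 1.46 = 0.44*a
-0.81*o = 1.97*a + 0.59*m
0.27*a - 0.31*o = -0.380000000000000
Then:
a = 0.45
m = -3.71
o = 1.62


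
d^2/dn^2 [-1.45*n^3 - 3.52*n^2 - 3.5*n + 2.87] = -8.7*n - 7.04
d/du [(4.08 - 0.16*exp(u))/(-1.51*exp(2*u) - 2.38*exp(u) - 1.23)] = (-0.2416*exp(2*u) + 12.3216*exp(u) + 9.9072)*exp(u)/(2.2801*exp(4*u) + 7.1876*exp(3*u) + 9.379*exp(2*u) + 5.8548*exp(u) + 1.5129)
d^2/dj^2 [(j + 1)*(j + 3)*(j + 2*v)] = 6*j + 4*v + 8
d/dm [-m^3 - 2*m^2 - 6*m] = -3*m^2 - 4*m - 6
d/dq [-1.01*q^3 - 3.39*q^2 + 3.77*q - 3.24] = -3.03*q^2 - 6.78*q + 3.77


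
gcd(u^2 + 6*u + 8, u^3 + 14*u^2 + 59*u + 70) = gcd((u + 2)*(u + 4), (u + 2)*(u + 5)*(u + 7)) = u + 2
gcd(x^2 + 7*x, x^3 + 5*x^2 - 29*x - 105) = x + 7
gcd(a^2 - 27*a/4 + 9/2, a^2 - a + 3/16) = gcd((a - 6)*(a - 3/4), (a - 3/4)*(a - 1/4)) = a - 3/4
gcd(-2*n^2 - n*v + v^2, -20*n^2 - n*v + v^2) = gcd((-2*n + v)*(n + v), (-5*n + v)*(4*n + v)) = 1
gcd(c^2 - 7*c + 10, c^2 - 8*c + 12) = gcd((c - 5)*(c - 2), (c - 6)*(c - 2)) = c - 2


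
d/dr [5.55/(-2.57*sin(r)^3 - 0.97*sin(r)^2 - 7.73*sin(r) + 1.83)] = (42.7905*sin(r)^2 + 10.767*sin(r) + 42.9015)*cos(r)/(2.57*sin(r)^3 + 0.97*sin(r)^2 + 7.73*sin(r) - 1.83)^2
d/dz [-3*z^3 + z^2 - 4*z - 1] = -9*z^2 + 2*z - 4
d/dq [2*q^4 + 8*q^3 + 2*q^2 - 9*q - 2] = 8*q^3 + 24*q^2 + 4*q - 9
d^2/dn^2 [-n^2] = -2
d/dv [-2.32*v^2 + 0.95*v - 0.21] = 0.95 - 4.64*v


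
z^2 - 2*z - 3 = (z - 3)*(z + 1)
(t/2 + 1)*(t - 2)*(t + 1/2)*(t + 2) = t^4/2 + 5*t^3/4 - 3*t^2/2 - 5*t - 2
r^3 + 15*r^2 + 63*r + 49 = (r + 1)*(r + 7)^2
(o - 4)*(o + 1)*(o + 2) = o^3 - o^2 - 10*o - 8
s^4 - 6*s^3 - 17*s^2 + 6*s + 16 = (s - 8)*(s - 1)*(s + 1)*(s + 2)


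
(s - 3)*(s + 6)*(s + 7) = s^3 + 10*s^2 + 3*s - 126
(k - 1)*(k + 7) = k^2 + 6*k - 7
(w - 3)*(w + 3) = w^2 - 9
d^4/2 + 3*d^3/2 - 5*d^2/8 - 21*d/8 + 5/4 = (d/2 + 1)*(d - 1)*(d - 1/2)*(d + 5/2)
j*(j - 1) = j^2 - j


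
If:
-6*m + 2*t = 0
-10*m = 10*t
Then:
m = 0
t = 0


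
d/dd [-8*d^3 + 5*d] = 5 - 24*d^2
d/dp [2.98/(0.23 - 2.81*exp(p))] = 8.3738*exp(p)/(2.81*exp(p) - 0.23)^2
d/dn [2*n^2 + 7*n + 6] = 4*n + 7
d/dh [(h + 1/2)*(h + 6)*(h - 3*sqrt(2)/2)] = 3*h^2 - 3*sqrt(2)*h + 13*h - 39*sqrt(2)/4 + 3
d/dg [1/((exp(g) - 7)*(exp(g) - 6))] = (13 - 2*exp(g))*exp(g)/(exp(4*g) - 26*exp(3*g) + 253*exp(2*g) - 1092*exp(g) + 1764)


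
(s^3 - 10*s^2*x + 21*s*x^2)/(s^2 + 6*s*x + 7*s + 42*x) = s*(s^2 - 10*s*x + 21*x^2)/(s^2 + 6*s*x + 7*s + 42*x)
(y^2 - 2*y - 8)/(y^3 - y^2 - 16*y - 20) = (y - 4)/(y^2 - 3*y - 10)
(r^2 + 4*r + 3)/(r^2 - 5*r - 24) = (r + 1)/(r - 8)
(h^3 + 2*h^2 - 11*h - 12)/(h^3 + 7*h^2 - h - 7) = (h^2 + h - 12)/(h^2 + 6*h - 7)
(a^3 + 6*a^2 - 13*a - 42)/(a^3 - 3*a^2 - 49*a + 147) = (a + 2)/(a - 7)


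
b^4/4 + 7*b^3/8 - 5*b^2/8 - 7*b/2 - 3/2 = (b/4 + 1/2)*(b - 2)*(b + 1/2)*(b + 3)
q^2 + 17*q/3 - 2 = (q - 1/3)*(q + 6)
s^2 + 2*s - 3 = (s - 1)*(s + 3)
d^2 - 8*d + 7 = (d - 7)*(d - 1)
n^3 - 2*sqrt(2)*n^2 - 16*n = n*(n - 4*sqrt(2))*(n + 2*sqrt(2))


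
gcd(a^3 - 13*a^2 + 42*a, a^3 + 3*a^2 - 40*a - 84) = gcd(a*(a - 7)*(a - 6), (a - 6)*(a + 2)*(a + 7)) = a - 6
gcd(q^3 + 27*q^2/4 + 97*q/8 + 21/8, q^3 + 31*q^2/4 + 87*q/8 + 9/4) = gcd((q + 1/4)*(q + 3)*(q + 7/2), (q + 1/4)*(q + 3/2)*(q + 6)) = q + 1/4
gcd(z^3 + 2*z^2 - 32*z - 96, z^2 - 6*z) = z - 6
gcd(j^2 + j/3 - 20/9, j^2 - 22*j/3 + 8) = j - 4/3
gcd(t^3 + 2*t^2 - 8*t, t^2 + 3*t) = t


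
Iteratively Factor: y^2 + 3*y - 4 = (y - 1)*(y + 4)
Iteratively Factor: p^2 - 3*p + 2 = (p - 2)*(p - 1)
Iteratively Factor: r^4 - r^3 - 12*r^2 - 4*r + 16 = (r + 2)*(r^3 - 3*r^2 - 6*r + 8) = (r + 2)^2*(r^2 - 5*r + 4) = (r - 4)*(r + 2)^2*(r - 1)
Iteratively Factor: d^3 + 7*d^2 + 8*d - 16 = (d + 4)*(d^2 + 3*d - 4) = (d - 1)*(d + 4)*(d + 4)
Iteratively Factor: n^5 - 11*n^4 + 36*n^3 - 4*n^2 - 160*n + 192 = (n - 2)*(n^4 - 9*n^3 + 18*n^2 + 32*n - 96) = (n - 4)*(n - 2)*(n^3 - 5*n^2 - 2*n + 24) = (n - 4)^2*(n - 2)*(n^2 - n - 6) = (n - 4)^2*(n - 3)*(n - 2)*(n + 2)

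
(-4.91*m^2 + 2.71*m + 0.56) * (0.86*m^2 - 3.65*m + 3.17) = -4.2226*m^4 + 20.2521*m^3 - 24.9746*m^2 + 6.5467*m + 1.7752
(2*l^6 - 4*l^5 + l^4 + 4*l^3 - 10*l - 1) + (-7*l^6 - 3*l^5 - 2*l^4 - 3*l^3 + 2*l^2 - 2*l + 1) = -5*l^6 - 7*l^5 - l^4 + l^3 + 2*l^2 - 12*l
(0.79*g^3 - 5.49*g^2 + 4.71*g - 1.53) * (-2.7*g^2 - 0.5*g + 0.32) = -2.133*g^5 + 14.428*g^4 - 9.7192*g^3 + 0.0191999999999997*g^2 + 2.2722*g - 0.4896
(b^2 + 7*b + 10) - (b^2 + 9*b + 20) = -2*b - 10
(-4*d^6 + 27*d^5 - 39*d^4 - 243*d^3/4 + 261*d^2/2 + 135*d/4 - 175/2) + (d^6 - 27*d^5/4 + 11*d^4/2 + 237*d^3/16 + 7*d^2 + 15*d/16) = -3*d^6 + 81*d^5/4 - 67*d^4/2 - 735*d^3/16 + 275*d^2/2 + 555*d/16 - 175/2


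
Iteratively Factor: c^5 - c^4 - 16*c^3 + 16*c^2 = (c + 4)*(c^4 - 5*c^3 + 4*c^2) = (c - 4)*(c + 4)*(c^3 - c^2) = (c - 4)*(c - 1)*(c + 4)*(c^2) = c*(c - 4)*(c - 1)*(c + 4)*(c)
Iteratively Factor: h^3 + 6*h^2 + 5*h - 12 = (h + 3)*(h^2 + 3*h - 4) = (h + 3)*(h + 4)*(h - 1)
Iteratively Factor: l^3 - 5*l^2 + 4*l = (l - 1)*(l^2 - 4*l) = l*(l - 1)*(l - 4)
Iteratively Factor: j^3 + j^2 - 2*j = (j - 1)*(j^2 + 2*j) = (j - 1)*(j + 2)*(j)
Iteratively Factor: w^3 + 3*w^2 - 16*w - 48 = (w + 4)*(w^2 - w - 12) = (w + 3)*(w + 4)*(w - 4)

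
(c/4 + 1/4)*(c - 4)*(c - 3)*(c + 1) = c^4/4 - 5*c^3/4 - c^2/4 + 17*c/4 + 3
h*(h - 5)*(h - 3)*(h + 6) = h^4 - 2*h^3 - 33*h^2 + 90*h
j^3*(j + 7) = j^4 + 7*j^3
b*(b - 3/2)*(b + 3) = b^3 + 3*b^2/2 - 9*b/2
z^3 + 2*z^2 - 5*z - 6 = (z - 2)*(z + 1)*(z + 3)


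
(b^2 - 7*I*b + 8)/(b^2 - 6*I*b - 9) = (-b^2 + 7*I*b - 8)/(-b^2 + 6*I*b + 9)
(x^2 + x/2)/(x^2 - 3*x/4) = 2*(2*x + 1)/(4*x - 3)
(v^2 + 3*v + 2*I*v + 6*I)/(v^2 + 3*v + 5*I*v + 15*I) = (v + 2*I)/(v + 5*I)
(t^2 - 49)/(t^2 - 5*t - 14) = (t + 7)/(t + 2)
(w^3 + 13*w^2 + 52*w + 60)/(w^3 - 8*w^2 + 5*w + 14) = (w^3 + 13*w^2 + 52*w + 60)/(w^3 - 8*w^2 + 5*w + 14)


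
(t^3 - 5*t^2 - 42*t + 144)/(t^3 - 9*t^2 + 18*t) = (t^2 - 2*t - 48)/(t*(t - 6))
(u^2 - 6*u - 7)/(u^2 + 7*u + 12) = (u^2 - 6*u - 7)/(u^2 + 7*u + 12)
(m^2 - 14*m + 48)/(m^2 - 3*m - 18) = (m - 8)/(m + 3)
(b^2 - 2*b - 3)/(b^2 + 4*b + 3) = (b - 3)/(b + 3)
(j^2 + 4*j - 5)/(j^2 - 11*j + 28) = (j^2 + 4*j - 5)/(j^2 - 11*j + 28)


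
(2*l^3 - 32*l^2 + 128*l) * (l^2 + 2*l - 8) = 2*l^5 - 28*l^4 + 48*l^3 + 512*l^2 - 1024*l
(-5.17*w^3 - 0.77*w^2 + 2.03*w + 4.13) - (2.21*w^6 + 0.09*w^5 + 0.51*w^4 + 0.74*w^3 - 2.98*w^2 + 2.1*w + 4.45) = -2.21*w^6 - 0.09*w^5 - 0.51*w^4 - 5.91*w^3 + 2.21*w^2 - 0.0700000000000003*w - 0.32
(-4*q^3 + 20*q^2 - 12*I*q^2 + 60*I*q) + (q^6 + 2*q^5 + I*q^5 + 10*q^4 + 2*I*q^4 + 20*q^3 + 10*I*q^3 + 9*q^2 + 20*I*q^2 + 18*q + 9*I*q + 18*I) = q^6 + 2*q^5 + I*q^5 + 10*q^4 + 2*I*q^4 + 16*q^3 + 10*I*q^3 + 29*q^2 + 8*I*q^2 + 18*q + 69*I*q + 18*I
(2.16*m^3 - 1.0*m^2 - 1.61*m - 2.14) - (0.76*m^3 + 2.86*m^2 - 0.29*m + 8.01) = 1.4*m^3 - 3.86*m^2 - 1.32*m - 10.15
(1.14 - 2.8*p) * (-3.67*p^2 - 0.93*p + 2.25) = 10.276*p^3 - 1.5798*p^2 - 7.3602*p + 2.565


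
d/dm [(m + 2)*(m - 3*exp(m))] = m - (m + 2)*(3*exp(m) - 1) - 3*exp(m)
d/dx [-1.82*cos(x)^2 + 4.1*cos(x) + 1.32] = (3.64*cos(x) - 4.1)*sin(x)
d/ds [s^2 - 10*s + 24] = 2*s - 10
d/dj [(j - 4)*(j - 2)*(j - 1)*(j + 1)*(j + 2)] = 5*j^4 - 16*j^3 - 15*j^2 + 40*j + 4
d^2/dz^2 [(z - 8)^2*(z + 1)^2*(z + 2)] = 20*z^3 - 144*z^2 + 30*z + 356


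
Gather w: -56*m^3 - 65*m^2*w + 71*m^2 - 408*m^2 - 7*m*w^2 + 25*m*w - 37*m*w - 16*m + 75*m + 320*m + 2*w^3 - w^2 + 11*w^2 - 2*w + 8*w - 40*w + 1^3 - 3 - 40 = -56*m^3 - 337*m^2 + 379*m + 2*w^3 + w^2*(10 - 7*m) + w*(-65*m^2 - 12*m - 34) - 42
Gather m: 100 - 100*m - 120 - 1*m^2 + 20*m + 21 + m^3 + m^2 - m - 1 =m^3 - 81*m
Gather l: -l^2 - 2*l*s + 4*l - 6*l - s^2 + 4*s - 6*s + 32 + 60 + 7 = -l^2 + l*(-2*s - 2) - s^2 - 2*s + 99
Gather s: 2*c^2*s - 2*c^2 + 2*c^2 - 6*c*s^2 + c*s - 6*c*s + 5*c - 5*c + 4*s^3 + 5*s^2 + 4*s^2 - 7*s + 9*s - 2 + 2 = 4*s^3 + s^2*(9 - 6*c) + s*(2*c^2 - 5*c + 2)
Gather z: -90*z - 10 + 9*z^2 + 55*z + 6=9*z^2 - 35*z - 4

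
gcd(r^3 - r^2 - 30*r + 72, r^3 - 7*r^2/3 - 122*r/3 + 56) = r + 6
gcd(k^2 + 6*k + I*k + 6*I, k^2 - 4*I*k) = 1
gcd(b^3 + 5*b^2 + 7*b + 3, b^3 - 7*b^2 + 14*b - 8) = 1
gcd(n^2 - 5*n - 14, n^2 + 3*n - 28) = 1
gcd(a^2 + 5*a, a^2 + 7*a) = a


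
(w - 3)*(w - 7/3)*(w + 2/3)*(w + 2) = w^4 - 8*w^3/3 - 53*w^2/9 + 104*w/9 + 28/3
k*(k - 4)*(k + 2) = k^3 - 2*k^2 - 8*k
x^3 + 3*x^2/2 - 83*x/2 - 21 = (x - 6)*(x + 1/2)*(x + 7)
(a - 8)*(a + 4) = a^2 - 4*a - 32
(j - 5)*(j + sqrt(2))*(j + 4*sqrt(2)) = j^3 - 5*j^2 + 5*sqrt(2)*j^2 - 25*sqrt(2)*j + 8*j - 40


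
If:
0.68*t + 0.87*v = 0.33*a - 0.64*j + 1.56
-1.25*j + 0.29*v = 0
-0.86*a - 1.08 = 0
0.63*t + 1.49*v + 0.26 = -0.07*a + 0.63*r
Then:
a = -1.26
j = 0.232*v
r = 0.867314659197012*v + 1.9578420515493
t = 1.68467852257182 - 1.49776470588235*v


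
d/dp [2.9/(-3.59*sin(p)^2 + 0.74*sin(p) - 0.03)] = (20.822*sin(p) - 2.146)*cos(p)/(3.59*sin(p)^2 - 0.74*sin(p) + 0.03)^2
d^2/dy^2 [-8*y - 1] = 0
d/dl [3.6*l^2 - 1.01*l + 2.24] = 7.2*l - 1.01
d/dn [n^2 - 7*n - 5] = 2*n - 7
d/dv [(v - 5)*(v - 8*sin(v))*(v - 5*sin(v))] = (5 - v)*(v - 8*sin(v))*(5*cos(v) - 1) + (5 - v)*(v - 5*sin(v))*(8*cos(v) - 1) + (v - 8*sin(v))*(v - 5*sin(v))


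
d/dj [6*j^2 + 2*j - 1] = 12*j + 2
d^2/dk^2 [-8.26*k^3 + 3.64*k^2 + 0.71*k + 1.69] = 7.28 - 49.56*k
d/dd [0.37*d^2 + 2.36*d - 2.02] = 0.74*d + 2.36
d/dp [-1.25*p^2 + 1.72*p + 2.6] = 1.72 - 2.5*p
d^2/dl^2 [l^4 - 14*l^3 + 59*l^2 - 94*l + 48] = 12*l^2 - 84*l + 118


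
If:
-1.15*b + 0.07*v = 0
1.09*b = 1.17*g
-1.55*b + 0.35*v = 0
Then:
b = 0.00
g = 0.00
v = 0.00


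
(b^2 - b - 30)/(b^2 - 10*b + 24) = (b + 5)/(b - 4)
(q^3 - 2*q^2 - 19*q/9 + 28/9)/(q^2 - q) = q - 1 - 28/(9*q)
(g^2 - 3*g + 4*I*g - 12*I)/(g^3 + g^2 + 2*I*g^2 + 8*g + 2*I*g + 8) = (g - 3)/(g^2 + g*(1 - 2*I) - 2*I)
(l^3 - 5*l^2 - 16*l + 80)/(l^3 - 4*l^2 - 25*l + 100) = (l + 4)/(l + 5)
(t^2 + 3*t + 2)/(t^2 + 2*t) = (t + 1)/t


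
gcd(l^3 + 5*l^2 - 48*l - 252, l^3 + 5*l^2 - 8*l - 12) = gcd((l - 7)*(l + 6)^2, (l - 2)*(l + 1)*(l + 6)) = l + 6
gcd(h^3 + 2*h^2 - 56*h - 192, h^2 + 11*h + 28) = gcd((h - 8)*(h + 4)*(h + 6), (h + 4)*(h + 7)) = h + 4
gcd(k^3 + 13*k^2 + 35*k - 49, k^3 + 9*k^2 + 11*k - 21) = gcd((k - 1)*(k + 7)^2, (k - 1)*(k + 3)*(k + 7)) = k^2 + 6*k - 7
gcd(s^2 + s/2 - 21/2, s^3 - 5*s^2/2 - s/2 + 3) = 1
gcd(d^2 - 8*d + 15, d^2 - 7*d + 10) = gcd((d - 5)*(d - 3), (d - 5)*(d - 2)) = d - 5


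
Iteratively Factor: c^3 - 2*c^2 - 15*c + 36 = (c + 4)*(c^2 - 6*c + 9) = (c - 3)*(c + 4)*(c - 3)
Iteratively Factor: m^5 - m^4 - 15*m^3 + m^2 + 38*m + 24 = (m - 2)*(m^4 + m^3 - 13*m^2 - 25*m - 12) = (m - 2)*(m + 3)*(m^3 - 2*m^2 - 7*m - 4) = (m - 2)*(m + 1)*(m + 3)*(m^2 - 3*m - 4) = (m - 2)*(m + 1)^2*(m + 3)*(m - 4)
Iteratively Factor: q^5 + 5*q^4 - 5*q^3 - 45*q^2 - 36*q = (q + 1)*(q^4 + 4*q^3 - 9*q^2 - 36*q) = (q + 1)*(q + 4)*(q^3 - 9*q) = q*(q + 1)*(q + 4)*(q^2 - 9) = q*(q - 3)*(q + 1)*(q + 4)*(q + 3)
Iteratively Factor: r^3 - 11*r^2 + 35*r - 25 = (r - 1)*(r^2 - 10*r + 25) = (r - 5)*(r - 1)*(r - 5)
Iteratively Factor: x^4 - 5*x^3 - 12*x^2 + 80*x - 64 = (x - 4)*(x^3 - x^2 - 16*x + 16) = (x - 4)*(x - 1)*(x^2 - 16) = (x - 4)*(x - 1)*(x + 4)*(x - 4)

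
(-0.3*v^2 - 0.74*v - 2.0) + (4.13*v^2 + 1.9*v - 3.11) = 3.83*v^2 + 1.16*v - 5.11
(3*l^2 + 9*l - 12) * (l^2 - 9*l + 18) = 3*l^4 - 18*l^3 - 39*l^2 + 270*l - 216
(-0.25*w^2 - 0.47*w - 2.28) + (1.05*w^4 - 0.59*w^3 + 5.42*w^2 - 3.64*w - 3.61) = 1.05*w^4 - 0.59*w^3 + 5.17*w^2 - 4.11*w - 5.89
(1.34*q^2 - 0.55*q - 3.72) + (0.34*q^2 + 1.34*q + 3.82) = 1.68*q^2 + 0.79*q + 0.0999999999999996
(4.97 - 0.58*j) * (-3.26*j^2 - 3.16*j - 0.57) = 1.8908*j^3 - 14.3694*j^2 - 15.3746*j - 2.8329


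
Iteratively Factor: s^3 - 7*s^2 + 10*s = (s - 5)*(s^2 - 2*s) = (s - 5)*(s - 2)*(s)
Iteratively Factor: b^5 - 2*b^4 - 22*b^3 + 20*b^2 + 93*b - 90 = (b - 1)*(b^4 - b^3 - 23*b^2 - 3*b + 90) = (b - 1)*(b + 3)*(b^3 - 4*b^2 - 11*b + 30) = (b - 2)*(b - 1)*(b + 3)*(b^2 - 2*b - 15) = (b - 2)*(b - 1)*(b + 3)^2*(b - 5)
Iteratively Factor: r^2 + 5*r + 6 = (r + 3)*(r + 2)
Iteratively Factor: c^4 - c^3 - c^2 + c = (c + 1)*(c^3 - 2*c^2 + c) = (c - 1)*(c + 1)*(c^2 - c) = (c - 1)^2*(c + 1)*(c)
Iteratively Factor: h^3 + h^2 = (h)*(h^2 + h) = h*(h + 1)*(h)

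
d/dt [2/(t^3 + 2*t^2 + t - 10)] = 2*(-3*t^2 - 4*t - 1)/(t^3 + 2*t^2 + t - 10)^2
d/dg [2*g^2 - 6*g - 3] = 4*g - 6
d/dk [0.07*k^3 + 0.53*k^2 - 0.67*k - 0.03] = 0.21*k^2 + 1.06*k - 0.67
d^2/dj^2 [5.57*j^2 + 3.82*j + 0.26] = 11.1400000000000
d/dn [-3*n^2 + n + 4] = 1 - 6*n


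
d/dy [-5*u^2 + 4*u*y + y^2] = 4*u + 2*y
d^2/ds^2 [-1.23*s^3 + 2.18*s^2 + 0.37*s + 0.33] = 4.36 - 7.38*s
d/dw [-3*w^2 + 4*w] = 4 - 6*w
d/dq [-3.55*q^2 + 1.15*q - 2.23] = 1.15 - 7.1*q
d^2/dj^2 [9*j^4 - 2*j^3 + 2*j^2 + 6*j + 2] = 108*j^2 - 12*j + 4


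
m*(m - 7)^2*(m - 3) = m^4 - 17*m^3 + 91*m^2 - 147*m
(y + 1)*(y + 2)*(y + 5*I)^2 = y^4 + 3*y^3 + 10*I*y^3 - 23*y^2 + 30*I*y^2 - 75*y + 20*I*y - 50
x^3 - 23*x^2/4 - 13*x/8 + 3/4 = (x - 6)*(x - 1/4)*(x + 1/2)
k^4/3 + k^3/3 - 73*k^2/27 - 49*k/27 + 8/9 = (k/3 + 1)*(k - 8/3)*(k - 1/3)*(k + 1)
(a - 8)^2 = a^2 - 16*a + 64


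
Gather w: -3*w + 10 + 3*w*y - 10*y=w*(3*y - 3) - 10*y + 10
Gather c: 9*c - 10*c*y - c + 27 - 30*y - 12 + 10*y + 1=c*(8 - 10*y) - 20*y + 16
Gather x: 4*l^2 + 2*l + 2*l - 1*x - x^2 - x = 4*l^2 + 4*l - x^2 - 2*x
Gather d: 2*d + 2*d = 4*d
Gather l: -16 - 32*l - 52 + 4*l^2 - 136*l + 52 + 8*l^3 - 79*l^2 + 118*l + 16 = 8*l^3 - 75*l^2 - 50*l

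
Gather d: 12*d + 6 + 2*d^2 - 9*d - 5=2*d^2 + 3*d + 1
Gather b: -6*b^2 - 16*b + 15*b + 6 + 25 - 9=-6*b^2 - b + 22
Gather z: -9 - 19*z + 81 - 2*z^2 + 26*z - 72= -2*z^2 + 7*z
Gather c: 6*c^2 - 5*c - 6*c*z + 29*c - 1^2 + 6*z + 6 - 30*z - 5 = 6*c^2 + c*(24 - 6*z) - 24*z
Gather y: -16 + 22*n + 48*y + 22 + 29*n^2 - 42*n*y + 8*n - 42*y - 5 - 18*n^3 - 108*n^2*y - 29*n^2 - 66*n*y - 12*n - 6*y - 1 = -18*n^3 + 18*n + y*(-108*n^2 - 108*n)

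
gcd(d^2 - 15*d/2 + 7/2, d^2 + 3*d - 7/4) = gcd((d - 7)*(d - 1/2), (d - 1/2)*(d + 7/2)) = d - 1/2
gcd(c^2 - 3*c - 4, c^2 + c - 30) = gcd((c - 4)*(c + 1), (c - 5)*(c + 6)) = 1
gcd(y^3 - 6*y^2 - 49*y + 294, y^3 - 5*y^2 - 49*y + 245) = y^2 - 49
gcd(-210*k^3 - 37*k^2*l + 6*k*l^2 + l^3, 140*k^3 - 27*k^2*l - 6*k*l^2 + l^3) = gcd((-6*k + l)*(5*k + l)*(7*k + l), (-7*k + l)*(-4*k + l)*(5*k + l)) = 5*k + l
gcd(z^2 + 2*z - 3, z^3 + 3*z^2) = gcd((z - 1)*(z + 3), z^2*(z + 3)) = z + 3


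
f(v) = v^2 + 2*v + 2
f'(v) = 2*v + 2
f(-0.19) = 1.66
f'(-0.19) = 1.62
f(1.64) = 7.97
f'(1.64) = 5.28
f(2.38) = 12.42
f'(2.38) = 6.76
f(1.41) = 6.81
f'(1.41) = 4.82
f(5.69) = 45.76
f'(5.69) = 13.38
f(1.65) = 8.02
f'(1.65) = 5.30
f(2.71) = 14.76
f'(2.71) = 7.42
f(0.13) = 2.28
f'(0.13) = 2.26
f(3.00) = 17.00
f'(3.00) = 8.00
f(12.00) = 170.00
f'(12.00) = 26.00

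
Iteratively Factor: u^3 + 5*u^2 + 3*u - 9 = (u - 1)*(u^2 + 6*u + 9) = (u - 1)*(u + 3)*(u + 3)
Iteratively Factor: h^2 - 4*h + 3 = (h - 1)*(h - 3)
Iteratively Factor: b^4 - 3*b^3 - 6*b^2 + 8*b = (b - 1)*(b^3 - 2*b^2 - 8*b) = (b - 1)*(b + 2)*(b^2 - 4*b) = b*(b - 1)*(b + 2)*(b - 4)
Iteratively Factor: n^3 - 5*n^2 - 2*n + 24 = (n + 2)*(n^2 - 7*n + 12) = (n - 3)*(n + 2)*(n - 4)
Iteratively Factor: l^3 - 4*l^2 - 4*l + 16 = (l + 2)*(l^2 - 6*l + 8) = (l - 2)*(l + 2)*(l - 4)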